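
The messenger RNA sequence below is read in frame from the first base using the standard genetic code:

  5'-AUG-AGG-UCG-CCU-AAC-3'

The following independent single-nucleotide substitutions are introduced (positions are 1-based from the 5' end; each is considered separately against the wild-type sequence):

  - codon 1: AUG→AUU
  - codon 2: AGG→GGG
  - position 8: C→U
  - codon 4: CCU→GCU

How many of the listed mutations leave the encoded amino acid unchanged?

Codon 1: AUG (Met) → AUU (Ile) — missense.
Codon 2: AGG (Arg) → GGG (Gly) — missense.
Codon 3: UCG (Ser) → UUG (Leu) — missense.
Codon 4: CCU (Pro) → GCU (Ala) — missense.
Synonymous: 0 of 4.

0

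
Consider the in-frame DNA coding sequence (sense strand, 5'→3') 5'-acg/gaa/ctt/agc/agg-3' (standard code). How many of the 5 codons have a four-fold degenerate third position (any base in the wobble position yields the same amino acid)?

Codon 1 ACG (Thr): third position 4-fold.
Codon 2 GAA (Glu): third position 2-fold.
Codon 3 CTT (Leu): third position 4-fold.
Codon 4 AGC (Ser): third position 2-fold.
Codon 5 AGG (Arg): third position 2-fold.
Four-fold degenerate third positions: 2.

2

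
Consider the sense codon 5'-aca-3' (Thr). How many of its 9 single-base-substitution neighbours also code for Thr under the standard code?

3

Position 1: none → 0 synonymous.
Position 2: none → 0 synonymous.
Position 3: ACT, ACC, ACG → 3 synonymous.
Total: 0 + 0 + 3 = 3.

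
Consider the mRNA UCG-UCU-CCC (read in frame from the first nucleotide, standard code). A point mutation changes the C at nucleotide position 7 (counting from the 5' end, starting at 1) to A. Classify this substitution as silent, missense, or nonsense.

Position 7 falls in codon 3: CCC → Pro.
After the substitution the codon is ACC → Thr.
Pro ≠ Thr, so this is a missense mutation.

missense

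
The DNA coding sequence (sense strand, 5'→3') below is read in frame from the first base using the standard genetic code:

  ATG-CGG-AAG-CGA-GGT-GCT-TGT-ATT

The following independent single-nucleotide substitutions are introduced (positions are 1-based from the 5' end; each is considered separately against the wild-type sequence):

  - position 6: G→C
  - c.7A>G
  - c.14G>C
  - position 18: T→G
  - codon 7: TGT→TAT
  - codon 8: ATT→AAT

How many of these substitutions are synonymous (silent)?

2

Codon 2: CGG (Arg) → CGC (Arg) — synonymous.
Codon 3: AAG (Lys) → GAG (Glu) — missense.
Codon 5: GGT (Gly) → GCT (Ala) — missense.
Codon 6: GCT (Ala) → GCG (Ala) — synonymous.
Codon 7: TGT (Cys) → TAT (Tyr) — missense.
Codon 8: ATT (Ile) → AAT (Asn) — missense.
Synonymous: 2 of 6.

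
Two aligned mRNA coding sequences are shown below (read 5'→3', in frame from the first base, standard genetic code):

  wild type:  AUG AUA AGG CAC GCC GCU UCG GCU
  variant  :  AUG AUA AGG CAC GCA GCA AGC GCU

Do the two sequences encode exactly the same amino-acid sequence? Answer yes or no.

yes

Codon 1: AUG Met / AUG Met — identical.
Codon 2: AUA Ile / AUA Ile — identical.
Codon 3: AGG Arg / AGG Arg — identical.
Codon 4: CAC His / CAC His — identical.
Codon 5: GCC Ala / GCA Ala — synonymous.
Codon 6: GCU Ala / GCA Ala — synonymous.
Codon 7: UCG Ser / AGC Ser — synonymous.
Codon 8: GCU Ala / GCU Ala — identical.
Nonsynonymous differences: 0 → same protein.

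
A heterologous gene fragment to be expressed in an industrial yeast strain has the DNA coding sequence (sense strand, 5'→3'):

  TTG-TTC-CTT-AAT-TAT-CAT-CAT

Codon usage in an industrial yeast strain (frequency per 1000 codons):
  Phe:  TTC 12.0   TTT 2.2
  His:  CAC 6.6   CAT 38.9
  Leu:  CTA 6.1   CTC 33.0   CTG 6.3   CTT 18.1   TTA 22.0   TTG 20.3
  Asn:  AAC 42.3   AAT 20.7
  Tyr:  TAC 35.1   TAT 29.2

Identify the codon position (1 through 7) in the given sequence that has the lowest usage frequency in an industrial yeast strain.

2

Codon 1 TTG (Leu): 20.3 per 1000.
Codon 2 TTC (Phe): 12.0 per 1000.
Codon 3 CTT (Leu): 18.1 per 1000.
Codon 4 AAT (Asn): 20.7 per 1000.
Codon 5 TAT (Tyr): 29.2 per 1000.
Codon 6 CAT (His): 38.9 per 1000.
Codon 7 CAT (His): 38.9 per 1000.
Lowest frequency is 12.0 at codon 2.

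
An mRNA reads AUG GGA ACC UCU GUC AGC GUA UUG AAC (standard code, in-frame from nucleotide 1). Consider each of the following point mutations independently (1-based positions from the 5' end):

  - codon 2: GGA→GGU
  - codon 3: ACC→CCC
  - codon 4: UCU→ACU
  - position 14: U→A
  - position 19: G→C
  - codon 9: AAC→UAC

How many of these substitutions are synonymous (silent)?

Codon 2: GGA (Gly) → GGU (Gly) — synonymous.
Codon 3: ACC (Thr) → CCC (Pro) — missense.
Codon 4: UCU (Ser) → ACU (Thr) — missense.
Codon 5: GUC (Val) → GAC (Asp) — missense.
Codon 7: GUA (Val) → CUA (Leu) — missense.
Codon 9: AAC (Asn) → UAC (Tyr) — missense.
Synonymous: 1 of 6.

1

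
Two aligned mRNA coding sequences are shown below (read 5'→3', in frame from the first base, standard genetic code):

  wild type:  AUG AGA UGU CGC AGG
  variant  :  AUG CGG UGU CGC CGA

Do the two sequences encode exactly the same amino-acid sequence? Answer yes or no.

Codon 1: AUG Met / AUG Met — identical.
Codon 2: AGA Arg / CGG Arg — synonymous.
Codon 3: UGU Cys / UGU Cys — identical.
Codon 4: CGC Arg / CGC Arg — identical.
Codon 5: AGG Arg / CGA Arg — synonymous.
Nonsynonymous differences: 0 → same protein.

yes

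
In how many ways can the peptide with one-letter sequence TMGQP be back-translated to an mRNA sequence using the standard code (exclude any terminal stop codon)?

128

Thr: 4 codons.
Met: 1 codon.
Gly: 4 codons.
Gln: 2 codons.
Pro: 4 codons.
4 × 1 × 4 × 2 × 4 = 128.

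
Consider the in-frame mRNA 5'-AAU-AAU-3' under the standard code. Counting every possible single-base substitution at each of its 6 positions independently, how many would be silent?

Codon 1 (AAU, Asn): 1 synonymous substitution.
Codon 2 (AAU, Asn): 1 synonymous substitution.
Total: 1 + 1 = 2.

2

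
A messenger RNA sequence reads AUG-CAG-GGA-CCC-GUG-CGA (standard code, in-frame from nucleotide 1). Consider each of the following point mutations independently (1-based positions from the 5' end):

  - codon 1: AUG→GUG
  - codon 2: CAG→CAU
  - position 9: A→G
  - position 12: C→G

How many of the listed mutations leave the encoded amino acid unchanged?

2

Codon 1: AUG (Met) → GUG (Val) — missense.
Codon 2: CAG (Gln) → CAU (His) — missense.
Codon 3: GGA (Gly) → GGG (Gly) — synonymous.
Codon 4: CCC (Pro) → CCG (Pro) — synonymous.
Synonymous: 2 of 4.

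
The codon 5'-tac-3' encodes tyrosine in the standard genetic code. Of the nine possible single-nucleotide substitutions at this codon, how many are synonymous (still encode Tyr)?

Position 1: none → 0 synonymous.
Position 2: none → 0 synonymous.
Position 3: TAT → 1 synonymous.
Total: 0 + 0 + 1 = 1.

1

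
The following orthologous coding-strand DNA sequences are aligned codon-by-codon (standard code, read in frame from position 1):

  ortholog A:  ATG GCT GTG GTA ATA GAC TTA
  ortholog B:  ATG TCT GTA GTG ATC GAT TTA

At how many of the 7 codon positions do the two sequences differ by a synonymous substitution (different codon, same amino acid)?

Codon 1: ATG Met / ATG Met — identical.
Codon 2: GCT Ala / TCT Ser — nonsynonymous.
Codon 3: GTG Val / GTA Val — synonymous.
Codon 4: GTA Val / GTG Val — synonymous.
Codon 5: ATA Ile / ATC Ile — synonymous.
Codon 6: GAC Asp / GAT Asp — synonymous.
Codon 7: TTA Leu / TTA Leu — identical.
Synonymous differences: 4.

4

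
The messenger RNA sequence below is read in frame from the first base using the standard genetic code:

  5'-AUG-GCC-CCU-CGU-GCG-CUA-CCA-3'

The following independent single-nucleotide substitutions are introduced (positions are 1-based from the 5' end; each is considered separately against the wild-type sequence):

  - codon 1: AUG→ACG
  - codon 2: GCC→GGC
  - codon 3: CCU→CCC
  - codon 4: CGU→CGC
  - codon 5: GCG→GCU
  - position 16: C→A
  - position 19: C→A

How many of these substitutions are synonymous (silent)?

3

Codon 1: AUG (Met) → ACG (Thr) — missense.
Codon 2: GCC (Ala) → GGC (Gly) — missense.
Codon 3: CCU (Pro) → CCC (Pro) — synonymous.
Codon 4: CGU (Arg) → CGC (Arg) — synonymous.
Codon 5: GCG (Ala) → GCU (Ala) — synonymous.
Codon 6: CUA (Leu) → AUA (Ile) — missense.
Codon 7: CCA (Pro) → ACA (Thr) — missense.
Synonymous: 3 of 7.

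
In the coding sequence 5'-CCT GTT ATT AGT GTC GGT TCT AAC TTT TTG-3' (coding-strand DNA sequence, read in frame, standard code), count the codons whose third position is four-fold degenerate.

5

Codon 1 CCT (Pro): third position 4-fold.
Codon 2 GTT (Val): third position 4-fold.
Codon 3 ATT (Ile): third position 3-fold.
Codon 4 AGT (Ser): third position 2-fold.
Codon 5 GTC (Val): third position 4-fold.
Codon 6 GGT (Gly): third position 4-fold.
Codon 7 TCT (Ser): third position 4-fold.
Codon 8 AAC (Asn): third position 2-fold.
Codon 9 TTT (Phe): third position 2-fold.
Codon 10 TTG (Leu): third position 2-fold.
Four-fold degenerate third positions: 5.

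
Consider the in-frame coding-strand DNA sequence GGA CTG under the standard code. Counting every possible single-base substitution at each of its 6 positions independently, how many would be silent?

7

Codon 1 (GGA, Gly): 3 synonymous substitutions.
Codon 2 (CTG, Leu): 4 synonymous substitutions.
Total: 3 + 4 = 7.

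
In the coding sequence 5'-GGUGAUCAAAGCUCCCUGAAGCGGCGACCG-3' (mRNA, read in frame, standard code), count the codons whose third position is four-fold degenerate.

Codon 1 GGU (Gly): third position 4-fold.
Codon 2 GAU (Asp): third position 2-fold.
Codon 3 CAA (Gln): third position 2-fold.
Codon 4 AGC (Ser): third position 2-fold.
Codon 5 UCC (Ser): third position 4-fold.
Codon 6 CUG (Leu): third position 4-fold.
Codon 7 AAG (Lys): third position 2-fold.
Codon 8 CGG (Arg): third position 4-fold.
Codon 9 CGA (Arg): third position 4-fold.
Codon 10 CCG (Pro): third position 4-fold.
Four-fold degenerate third positions: 6.

6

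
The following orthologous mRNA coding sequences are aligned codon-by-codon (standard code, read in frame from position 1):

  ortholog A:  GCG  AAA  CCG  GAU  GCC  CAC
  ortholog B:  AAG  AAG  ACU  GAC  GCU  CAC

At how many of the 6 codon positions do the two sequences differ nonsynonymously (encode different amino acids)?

2

Codon 1: GCG Ala / AAG Lys — nonsynonymous.
Codon 2: AAA Lys / AAG Lys — synonymous.
Codon 3: CCG Pro / ACU Thr — nonsynonymous.
Codon 4: GAU Asp / GAC Asp — synonymous.
Codon 5: GCC Ala / GCU Ala — synonymous.
Codon 6: CAC His / CAC His — identical.
Nonsynonymous differences: 2.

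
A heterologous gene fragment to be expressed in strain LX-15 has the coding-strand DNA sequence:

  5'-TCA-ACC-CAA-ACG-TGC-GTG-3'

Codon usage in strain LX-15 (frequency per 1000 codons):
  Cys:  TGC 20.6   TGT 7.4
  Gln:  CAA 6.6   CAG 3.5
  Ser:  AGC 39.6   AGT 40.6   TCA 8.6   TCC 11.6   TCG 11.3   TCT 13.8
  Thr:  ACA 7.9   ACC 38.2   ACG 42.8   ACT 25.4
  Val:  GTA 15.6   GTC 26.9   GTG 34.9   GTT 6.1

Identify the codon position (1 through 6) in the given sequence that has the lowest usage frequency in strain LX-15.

3

Codon 1 TCA (Ser): 8.6 per 1000.
Codon 2 ACC (Thr): 38.2 per 1000.
Codon 3 CAA (Gln): 6.6 per 1000.
Codon 4 ACG (Thr): 42.8 per 1000.
Codon 5 TGC (Cys): 20.6 per 1000.
Codon 6 GTG (Val): 34.9 per 1000.
Lowest frequency is 6.6 at codon 3.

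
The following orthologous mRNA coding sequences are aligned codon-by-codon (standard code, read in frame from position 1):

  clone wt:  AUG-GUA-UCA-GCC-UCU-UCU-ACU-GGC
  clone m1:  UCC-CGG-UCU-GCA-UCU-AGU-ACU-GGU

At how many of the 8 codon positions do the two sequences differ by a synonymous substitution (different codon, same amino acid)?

4

Codon 1: AUG Met / UCC Ser — nonsynonymous.
Codon 2: GUA Val / CGG Arg — nonsynonymous.
Codon 3: UCA Ser / UCU Ser — synonymous.
Codon 4: GCC Ala / GCA Ala — synonymous.
Codon 5: UCU Ser / UCU Ser — identical.
Codon 6: UCU Ser / AGU Ser — synonymous.
Codon 7: ACU Thr / ACU Thr — identical.
Codon 8: GGC Gly / GGU Gly — synonymous.
Synonymous differences: 4.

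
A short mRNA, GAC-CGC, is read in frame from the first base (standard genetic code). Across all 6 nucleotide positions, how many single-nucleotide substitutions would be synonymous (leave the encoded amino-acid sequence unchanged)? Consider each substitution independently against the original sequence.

4

Codon 1 (GAC, Asp): 1 synonymous substitution.
Codon 2 (CGC, Arg): 3 synonymous substitutions.
Total: 1 + 3 = 4.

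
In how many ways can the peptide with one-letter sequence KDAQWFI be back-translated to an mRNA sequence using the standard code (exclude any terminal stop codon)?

192

Lys: 2 codons.
Asp: 2 codons.
Ala: 4 codons.
Gln: 2 codons.
Trp: 1 codon.
Phe: 2 codons.
Ile: 3 codons.
2 × 2 × 4 × 2 × 1 × 2 × 3 = 192.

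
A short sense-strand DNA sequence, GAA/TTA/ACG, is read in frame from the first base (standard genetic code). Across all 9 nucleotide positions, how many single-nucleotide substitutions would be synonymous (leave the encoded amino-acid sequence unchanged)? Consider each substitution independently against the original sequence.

Codon 1 (GAA, Glu): 1 synonymous substitution.
Codon 2 (TTA, Leu): 2 synonymous substitutions.
Codon 3 (ACG, Thr): 3 synonymous substitutions.
Total: 1 + 2 + 3 = 6.

6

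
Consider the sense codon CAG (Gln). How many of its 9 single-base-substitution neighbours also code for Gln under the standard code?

1

Position 1: none → 0 synonymous.
Position 2: none → 0 synonymous.
Position 3: CAA → 1 synonymous.
Total: 0 + 0 + 1 = 1.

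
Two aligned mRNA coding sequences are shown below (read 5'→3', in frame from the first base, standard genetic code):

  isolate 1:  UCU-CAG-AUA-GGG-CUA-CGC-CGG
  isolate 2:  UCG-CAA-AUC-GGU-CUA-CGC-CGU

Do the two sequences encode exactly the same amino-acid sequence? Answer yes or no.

yes

Codon 1: UCU Ser / UCG Ser — synonymous.
Codon 2: CAG Gln / CAA Gln — synonymous.
Codon 3: AUA Ile / AUC Ile — synonymous.
Codon 4: GGG Gly / GGU Gly — synonymous.
Codon 5: CUA Leu / CUA Leu — identical.
Codon 6: CGC Arg / CGC Arg — identical.
Codon 7: CGG Arg / CGU Arg — synonymous.
Nonsynonymous differences: 0 → same protein.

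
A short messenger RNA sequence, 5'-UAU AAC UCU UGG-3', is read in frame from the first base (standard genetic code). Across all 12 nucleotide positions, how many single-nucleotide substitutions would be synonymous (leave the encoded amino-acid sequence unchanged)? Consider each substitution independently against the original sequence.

Codon 1 (UAU, Tyr): 1 synonymous substitution.
Codon 2 (AAC, Asn): 1 synonymous substitution.
Codon 3 (UCU, Ser): 3 synonymous substitutions.
Codon 4 (UGG, Trp): 0 synonymous substitutions.
Total: 1 + 1 + 3 + 0 = 5.

5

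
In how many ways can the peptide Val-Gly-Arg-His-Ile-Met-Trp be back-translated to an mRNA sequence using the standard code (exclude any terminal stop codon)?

Val: 4 codons.
Gly: 4 codons.
Arg: 6 codons.
His: 2 codons.
Ile: 3 codons.
Met: 1 codon.
Trp: 1 codon.
4 × 4 × 6 × 2 × 3 × 1 × 1 = 576.

576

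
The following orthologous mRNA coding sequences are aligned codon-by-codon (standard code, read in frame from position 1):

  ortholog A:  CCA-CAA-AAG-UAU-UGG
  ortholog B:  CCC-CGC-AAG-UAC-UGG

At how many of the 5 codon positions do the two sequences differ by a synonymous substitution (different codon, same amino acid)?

Codon 1: CCA Pro / CCC Pro — synonymous.
Codon 2: CAA Gln / CGC Arg — nonsynonymous.
Codon 3: AAG Lys / AAG Lys — identical.
Codon 4: UAU Tyr / UAC Tyr — synonymous.
Codon 5: UGG Trp / UGG Trp — identical.
Synonymous differences: 2.

2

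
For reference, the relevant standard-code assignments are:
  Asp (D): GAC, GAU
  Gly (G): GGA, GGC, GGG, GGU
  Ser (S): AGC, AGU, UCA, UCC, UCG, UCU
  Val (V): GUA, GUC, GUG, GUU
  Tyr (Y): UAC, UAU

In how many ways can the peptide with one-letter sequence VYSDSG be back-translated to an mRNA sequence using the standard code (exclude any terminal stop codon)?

2304

Val: 4 codons.
Tyr: 2 codons.
Ser: 6 codons.
Asp: 2 codons.
Ser: 6 codons.
Gly: 4 codons.
4 × 2 × 6 × 2 × 6 × 4 = 2304.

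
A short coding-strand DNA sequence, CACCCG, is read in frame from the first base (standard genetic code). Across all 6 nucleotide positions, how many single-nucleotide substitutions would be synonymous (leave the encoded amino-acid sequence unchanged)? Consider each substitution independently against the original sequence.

Codon 1 (CAC, His): 1 synonymous substitution.
Codon 2 (CCG, Pro): 3 synonymous substitutions.
Total: 1 + 3 = 4.

4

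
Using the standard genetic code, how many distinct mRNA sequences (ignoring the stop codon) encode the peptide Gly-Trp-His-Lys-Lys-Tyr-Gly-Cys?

512

Gly: 4 codons.
Trp: 1 codon.
His: 2 codons.
Lys: 2 codons.
Lys: 2 codons.
Tyr: 2 codons.
Gly: 4 codons.
Cys: 2 codons.
4 × 1 × 2 × 2 × 2 × 2 × 4 × 2 = 512.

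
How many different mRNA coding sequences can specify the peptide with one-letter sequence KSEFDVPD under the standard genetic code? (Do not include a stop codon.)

3072

Lys: 2 codons.
Ser: 6 codons.
Glu: 2 codons.
Phe: 2 codons.
Asp: 2 codons.
Val: 4 codons.
Pro: 4 codons.
Asp: 2 codons.
2 × 6 × 2 × 2 × 2 × 4 × 4 × 2 = 3072.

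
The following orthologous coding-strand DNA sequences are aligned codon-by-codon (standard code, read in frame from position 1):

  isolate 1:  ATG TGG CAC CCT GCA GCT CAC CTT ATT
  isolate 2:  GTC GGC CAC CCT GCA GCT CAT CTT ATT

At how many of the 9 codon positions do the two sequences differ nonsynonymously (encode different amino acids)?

Codon 1: ATG Met / GTC Val — nonsynonymous.
Codon 2: TGG Trp / GGC Gly — nonsynonymous.
Codon 3: CAC His / CAC His — identical.
Codon 4: CCT Pro / CCT Pro — identical.
Codon 5: GCA Ala / GCA Ala — identical.
Codon 6: GCT Ala / GCT Ala — identical.
Codon 7: CAC His / CAT His — synonymous.
Codon 8: CTT Leu / CTT Leu — identical.
Codon 9: ATT Ile / ATT Ile — identical.
Nonsynonymous differences: 2.

2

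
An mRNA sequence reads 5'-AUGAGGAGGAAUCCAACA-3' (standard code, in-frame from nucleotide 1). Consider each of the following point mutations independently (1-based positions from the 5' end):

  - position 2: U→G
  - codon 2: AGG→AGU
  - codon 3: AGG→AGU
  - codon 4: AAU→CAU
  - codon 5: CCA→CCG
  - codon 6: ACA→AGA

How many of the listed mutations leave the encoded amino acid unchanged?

1

Codon 1: AUG (Met) → AGG (Arg) — missense.
Codon 2: AGG (Arg) → AGU (Ser) — missense.
Codon 3: AGG (Arg) → AGU (Ser) — missense.
Codon 4: AAU (Asn) → CAU (His) — missense.
Codon 5: CCA (Pro) → CCG (Pro) — synonymous.
Codon 6: ACA (Thr) → AGA (Arg) — missense.
Synonymous: 1 of 6.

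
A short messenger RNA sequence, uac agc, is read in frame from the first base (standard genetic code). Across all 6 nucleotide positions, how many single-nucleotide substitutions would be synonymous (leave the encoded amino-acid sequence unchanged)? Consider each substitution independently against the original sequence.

Codon 1 (UAC, Tyr): 1 synonymous substitution.
Codon 2 (AGC, Ser): 1 synonymous substitution.
Total: 1 + 1 = 2.

2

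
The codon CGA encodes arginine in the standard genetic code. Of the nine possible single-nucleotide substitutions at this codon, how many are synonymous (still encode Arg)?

Position 1: AGA → 1 synonymous.
Position 2: none → 0 synonymous.
Position 3: CGU, CGC, CGG → 3 synonymous.
Total: 1 + 0 + 3 = 4.

4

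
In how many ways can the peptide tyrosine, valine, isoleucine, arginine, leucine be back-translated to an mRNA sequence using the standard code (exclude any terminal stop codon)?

Tyr: 2 codons.
Val: 4 codons.
Ile: 3 codons.
Arg: 6 codons.
Leu: 6 codons.
2 × 4 × 3 × 6 × 6 = 864.

864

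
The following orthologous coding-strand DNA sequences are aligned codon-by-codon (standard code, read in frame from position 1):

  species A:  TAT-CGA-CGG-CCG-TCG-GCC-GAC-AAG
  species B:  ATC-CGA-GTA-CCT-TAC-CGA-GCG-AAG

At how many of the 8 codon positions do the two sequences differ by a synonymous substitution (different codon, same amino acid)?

1

Codon 1: TAT Tyr / ATC Ile — nonsynonymous.
Codon 2: CGA Arg / CGA Arg — identical.
Codon 3: CGG Arg / GTA Val — nonsynonymous.
Codon 4: CCG Pro / CCT Pro — synonymous.
Codon 5: TCG Ser / TAC Tyr — nonsynonymous.
Codon 6: GCC Ala / CGA Arg — nonsynonymous.
Codon 7: GAC Asp / GCG Ala — nonsynonymous.
Codon 8: AAG Lys / AAG Lys — identical.
Synonymous differences: 1.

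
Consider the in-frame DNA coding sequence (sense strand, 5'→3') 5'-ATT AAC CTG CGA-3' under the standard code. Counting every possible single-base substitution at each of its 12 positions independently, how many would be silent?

Codon 1 (ATT, Ile): 2 synonymous substitutions.
Codon 2 (AAC, Asn): 1 synonymous substitution.
Codon 3 (CTG, Leu): 4 synonymous substitutions.
Codon 4 (CGA, Arg): 4 synonymous substitutions.
Total: 2 + 1 + 4 + 4 = 11.

11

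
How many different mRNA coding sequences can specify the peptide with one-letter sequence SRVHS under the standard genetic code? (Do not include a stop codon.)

1728

Ser: 6 codons.
Arg: 6 codons.
Val: 4 codons.
His: 2 codons.
Ser: 6 codons.
6 × 6 × 4 × 2 × 6 = 1728.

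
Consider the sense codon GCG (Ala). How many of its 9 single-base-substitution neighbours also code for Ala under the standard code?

3

Position 1: none → 0 synonymous.
Position 2: none → 0 synonymous.
Position 3: GCT, GCC, GCA → 3 synonymous.
Total: 0 + 0 + 3 = 3.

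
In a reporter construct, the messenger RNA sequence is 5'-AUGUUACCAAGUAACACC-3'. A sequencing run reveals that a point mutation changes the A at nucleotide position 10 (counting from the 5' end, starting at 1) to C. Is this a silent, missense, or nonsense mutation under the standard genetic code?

Position 10 falls in codon 4: AGU → Ser.
After the substitution the codon is CGU → Arg.
Ser ≠ Arg, so this is a missense mutation.

missense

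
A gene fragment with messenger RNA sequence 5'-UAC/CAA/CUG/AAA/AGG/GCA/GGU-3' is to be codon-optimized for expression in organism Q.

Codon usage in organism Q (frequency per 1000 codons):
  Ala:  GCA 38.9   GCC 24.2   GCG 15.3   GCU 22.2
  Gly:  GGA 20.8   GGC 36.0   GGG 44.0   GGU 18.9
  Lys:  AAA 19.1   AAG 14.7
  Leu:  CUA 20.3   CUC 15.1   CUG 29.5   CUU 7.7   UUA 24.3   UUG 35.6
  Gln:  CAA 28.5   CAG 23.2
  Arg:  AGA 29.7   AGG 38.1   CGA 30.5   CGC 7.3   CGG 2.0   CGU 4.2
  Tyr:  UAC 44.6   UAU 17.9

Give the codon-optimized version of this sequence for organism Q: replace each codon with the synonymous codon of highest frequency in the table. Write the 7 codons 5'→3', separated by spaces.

UAC CAA UUG AAA AGG GCA GGG

Codon 1 (Tyr): best is UAC at 44.6.
Codon 2 (Gln): best is CAA at 28.5.
Codon 3 (Leu): best is UUG at 35.6.
Codon 4 (Lys): best is AAA at 19.1.
Codon 5 (Arg): best is AGG at 38.1.
Codon 6 (Ala): best is GCA at 38.9.
Codon 7 (Gly): best is GGG at 44.0.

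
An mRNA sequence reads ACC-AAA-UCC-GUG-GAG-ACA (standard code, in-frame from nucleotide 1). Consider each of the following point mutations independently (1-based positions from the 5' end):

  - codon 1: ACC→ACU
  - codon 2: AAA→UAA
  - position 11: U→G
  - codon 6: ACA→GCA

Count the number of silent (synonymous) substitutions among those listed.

1

Codon 1: ACC (Thr) → ACU (Thr) — synonymous.
Codon 2: AAA (Lys) → UAA (Stop) — nonsense.
Codon 4: GUG (Val) → GGG (Gly) — missense.
Codon 6: ACA (Thr) → GCA (Ala) — missense.
Synonymous: 1 of 4.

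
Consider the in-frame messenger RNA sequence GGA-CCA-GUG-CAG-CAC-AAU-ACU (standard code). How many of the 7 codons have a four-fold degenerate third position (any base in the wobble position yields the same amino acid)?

4

Codon 1 GGA (Gly): third position 4-fold.
Codon 2 CCA (Pro): third position 4-fold.
Codon 3 GUG (Val): third position 4-fold.
Codon 4 CAG (Gln): third position 2-fold.
Codon 5 CAC (His): third position 2-fold.
Codon 6 AAU (Asn): third position 2-fold.
Codon 7 ACU (Thr): third position 4-fold.
Four-fold degenerate third positions: 4.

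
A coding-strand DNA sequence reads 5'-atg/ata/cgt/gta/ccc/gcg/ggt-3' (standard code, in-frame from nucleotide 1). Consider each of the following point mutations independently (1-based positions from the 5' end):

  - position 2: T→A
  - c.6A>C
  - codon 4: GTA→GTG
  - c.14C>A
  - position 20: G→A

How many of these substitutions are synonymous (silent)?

2

Codon 1: ATG (Met) → AAG (Lys) — missense.
Codon 2: ATA (Ile) → ATC (Ile) — synonymous.
Codon 4: GTA (Val) → GTG (Val) — synonymous.
Codon 5: CCC (Pro) → CAC (His) — missense.
Codon 7: GGT (Gly) → GAT (Asp) — missense.
Synonymous: 2 of 5.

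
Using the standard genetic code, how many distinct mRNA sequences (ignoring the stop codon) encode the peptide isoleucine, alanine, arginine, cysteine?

Ile: 3 codons.
Ala: 4 codons.
Arg: 6 codons.
Cys: 2 codons.
3 × 4 × 6 × 2 = 144.

144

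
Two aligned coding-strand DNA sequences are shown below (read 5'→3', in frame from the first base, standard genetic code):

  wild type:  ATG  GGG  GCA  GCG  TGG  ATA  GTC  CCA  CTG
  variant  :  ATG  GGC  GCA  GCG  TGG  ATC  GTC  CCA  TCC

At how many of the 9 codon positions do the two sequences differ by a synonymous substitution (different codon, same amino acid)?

2

Codon 1: ATG Met / ATG Met — identical.
Codon 2: GGG Gly / GGC Gly — synonymous.
Codon 3: GCA Ala / GCA Ala — identical.
Codon 4: GCG Ala / GCG Ala — identical.
Codon 5: TGG Trp / TGG Trp — identical.
Codon 6: ATA Ile / ATC Ile — synonymous.
Codon 7: GTC Val / GTC Val — identical.
Codon 8: CCA Pro / CCA Pro — identical.
Codon 9: CTG Leu / TCC Ser — nonsynonymous.
Synonymous differences: 2.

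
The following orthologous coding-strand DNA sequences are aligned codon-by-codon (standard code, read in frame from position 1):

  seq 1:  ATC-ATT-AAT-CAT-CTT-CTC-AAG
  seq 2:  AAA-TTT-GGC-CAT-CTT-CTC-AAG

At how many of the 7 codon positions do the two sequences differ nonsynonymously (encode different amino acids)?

Codon 1: ATC Ile / AAA Lys — nonsynonymous.
Codon 2: ATT Ile / TTT Phe — nonsynonymous.
Codon 3: AAT Asn / GGC Gly — nonsynonymous.
Codon 4: CAT His / CAT His — identical.
Codon 5: CTT Leu / CTT Leu — identical.
Codon 6: CTC Leu / CTC Leu — identical.
Codon 7: AAG Lys / AAG Lys — identical.
Nonsynonymous differences: 3.

3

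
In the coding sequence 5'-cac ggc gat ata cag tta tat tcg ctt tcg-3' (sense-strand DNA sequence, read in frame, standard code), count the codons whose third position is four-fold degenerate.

Codon 1 CAC (His): third position 2-fold.
Codon 2 GGC (Gly): third position 4-fold.
Codon 3 GAT (Asp): third position 2-fold.
Codon 4 ATA (Ile): third position 3-fold.
Codon 5 CAG (Gln): third position 2-fold.
Codon 6 TTA (Leu): third position 2-fold.
Codon 7 TAT (Tyr): third position 2-fold.
Codon 8 TCG (Ser): third position 4-fold.
Codon 9 CTT (Leu): third position 4-fold.
Codon 10 TCG (Ser): third position 4-fold.
Four-fold degenerate third positions: 4.

4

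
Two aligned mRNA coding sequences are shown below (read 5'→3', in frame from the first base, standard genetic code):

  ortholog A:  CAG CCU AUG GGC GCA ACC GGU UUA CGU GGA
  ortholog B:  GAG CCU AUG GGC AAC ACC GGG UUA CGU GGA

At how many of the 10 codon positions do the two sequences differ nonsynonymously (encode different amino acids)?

2

Codon 1: CAG Gln / GAG Glu — nonsynonymous.
Codon 2: CCU Pro / CCU Pro — identical.
Codon 3: AUG Met / AUG Met — identical.
Codon 4: GGC Gly / GGC Gly — identical.
Codon 5: GCA Ala / AAC Asn — nonsynonymous.
Codon 6: ACC Thr / ACC Thr — identical.
Codon 7: GGU Gly / GGG Gly — synonymous.
Codon 8: UUA Leu / UUA Leu — identical.
Codon 9: CGU Arg / CGU Arg — identical.
Codon 10: GGA Gly / GGA Gly — identical.
Nonsynonymous differences: 2.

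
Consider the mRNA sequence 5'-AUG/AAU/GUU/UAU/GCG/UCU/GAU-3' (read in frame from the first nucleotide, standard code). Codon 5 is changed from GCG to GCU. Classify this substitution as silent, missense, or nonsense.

silent

Position 15 falls in codon 5: GCG → Ala.
After the substitution the codon is GCU → Ala.
Both encode Ala, so the change is synonymous.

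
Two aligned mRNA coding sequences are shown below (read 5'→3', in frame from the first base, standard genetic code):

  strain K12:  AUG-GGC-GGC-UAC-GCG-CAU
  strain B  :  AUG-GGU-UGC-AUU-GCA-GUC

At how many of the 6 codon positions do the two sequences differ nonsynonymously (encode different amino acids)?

Codon 1: AUG Met / AUG Met — identical.
Codon 2: GGC Gly / GGU Gly — synonymous.
Codon 3: GGC Gly / UGC Cys — nonsynonymous.
Codon 4: UAC Tyr / AUU Ile — nonsynonymous.
Codon 5: GCG Ala / GCA Ala — synonymous.
Codon 6: CAU His / GUC Val — nonsynonymous.
Nonsynonymous differences: 3.

3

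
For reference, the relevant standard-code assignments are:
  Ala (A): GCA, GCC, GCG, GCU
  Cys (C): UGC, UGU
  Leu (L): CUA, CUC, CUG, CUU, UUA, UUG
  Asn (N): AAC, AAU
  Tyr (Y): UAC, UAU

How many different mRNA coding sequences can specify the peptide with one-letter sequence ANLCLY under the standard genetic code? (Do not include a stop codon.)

1152

Ala: 4 codons.
Asn: 2 codons.
Leu: 6 codons.
Cys: 2 codons.
Leu: 6 codons.
Tyr: 2 codons.
4 × 2 × 6 × 2 × 6 × 2 = 1152.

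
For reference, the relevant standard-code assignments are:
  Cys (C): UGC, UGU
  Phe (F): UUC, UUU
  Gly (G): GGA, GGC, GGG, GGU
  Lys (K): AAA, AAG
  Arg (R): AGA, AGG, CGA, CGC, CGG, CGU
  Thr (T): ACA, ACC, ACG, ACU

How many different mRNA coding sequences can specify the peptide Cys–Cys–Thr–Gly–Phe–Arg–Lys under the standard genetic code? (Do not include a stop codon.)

1536

Cys: 2 codons.
Cys: 2 codons.
Thr: 4 codons.
Gly: 4 codons.
Phe: 2 codons.
Arg: 6 codons.
Lys: 2 codons.
2 × 2 × 4 × 4 × 2 × 6 × 2 = 1536.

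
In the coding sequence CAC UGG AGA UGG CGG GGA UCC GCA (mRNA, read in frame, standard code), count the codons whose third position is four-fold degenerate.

4

Codon 1 CAC (His): third position 2-fold.
Codon 2 UGG (Trp): third position 1-fold.
Codon 3 AGA (Arg): third position 2-fold.
Codon 4 UGG (Trp): third position 1-fold.
Codon 5 CGG (Arg): third position 4-fold.
Codon 6 GGA (Gly): third position 4-fold.
Codon 7 UCC (Ser): third position 4-fold.
Codon 8 GCA (Ala): third position 4-fold.
Four-fold degenerate third positions: 4.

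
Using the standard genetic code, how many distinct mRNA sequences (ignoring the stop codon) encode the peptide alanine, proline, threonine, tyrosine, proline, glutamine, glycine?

Ala: 4 codons.
Pro: 4 codons.
Thr: 4 codons.
Tyr: 2 codons.
Pro: 4 codons.
Gln: 2 codons.
Gly: 4 codons.
4 × 4 × 4 × 2 × 4 × 2 × 4 = 4096.

4096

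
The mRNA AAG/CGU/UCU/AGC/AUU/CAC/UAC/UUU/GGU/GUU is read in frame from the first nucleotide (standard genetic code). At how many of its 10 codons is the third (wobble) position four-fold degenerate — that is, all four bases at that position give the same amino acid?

4

Codon 1 AAG (Lys): third position 2-fold.
Codon 2 CGU (Arg): third position 4-fold.
Codon 3 UCU (Ser): third position 4-fold.
Codon 4 AGC (Ser): third position 2-fold.
Codon 5 AUU (Ile): third position 3-fold.
Codon 6 CAC (His): third position 2-fold.
Codon 7 UAC (Tyr): third position 2-fold.
Codon 8 UUU (Phe): third position 2-fold.
Codon 9 GGU (Gly): third position 4-fold.
Codon 10 GUU (Val): third position 4-fold.
Four-fold degenerate third positions: 4.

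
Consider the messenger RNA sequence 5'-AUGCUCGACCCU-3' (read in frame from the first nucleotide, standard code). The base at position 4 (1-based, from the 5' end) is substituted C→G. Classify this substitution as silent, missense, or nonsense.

Position 4 falls in codon 2: CUC → Leu.
After the substitution the codon is GUC → Val.
Leu ≠ Val, so this is a missense mutation.

missense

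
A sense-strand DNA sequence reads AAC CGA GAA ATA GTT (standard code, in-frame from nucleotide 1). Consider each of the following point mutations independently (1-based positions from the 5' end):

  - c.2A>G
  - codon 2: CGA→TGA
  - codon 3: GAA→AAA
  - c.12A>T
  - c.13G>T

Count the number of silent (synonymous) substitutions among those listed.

Codon 1: AAC (Asn) → AGC (Ser) — missense.
Codon 2: CGA (Arg) → TGA (Stop) — nonsense.
Codon 3: GAA (Glu) → AAA (Lys) — missense.
Codon 4: ATA (Ile) → ATT (Ile) — synonymous.
Codon 5: GTT (Val) → TTT (Phe) — missense.
Synonymous: 1 of 5.

1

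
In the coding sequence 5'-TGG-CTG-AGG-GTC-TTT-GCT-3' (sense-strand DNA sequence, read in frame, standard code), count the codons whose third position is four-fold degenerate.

Codon 1 TGG (Trp): third position 1-fold.
Codon 2 CTG (Leu): third position 4-fold.
Codon 3 AGG (Arg): third position 2-fold.
Codon 4 GTC (Val): third position 4-fold.
Codon 5 TTT (Phe): third position 2-fold.
Codon 6 GCT (Ala): third position 4-fold.
Four-fold degenerate third positions: 3.

3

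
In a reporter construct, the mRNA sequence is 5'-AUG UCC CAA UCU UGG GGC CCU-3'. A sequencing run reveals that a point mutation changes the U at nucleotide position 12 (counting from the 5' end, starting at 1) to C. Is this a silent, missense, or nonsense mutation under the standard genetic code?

Position 12 falls in codon 4: UCU → Ser.
After the substitution the codon is UCC → Ser.
Both encode Ser, so the change is synonymous.

silent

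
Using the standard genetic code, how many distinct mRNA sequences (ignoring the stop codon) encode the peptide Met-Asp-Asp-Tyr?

Met: 1 codon.
Asp: 2 codons.
Asp: 2 codons.
Tyr: 2 codons.
1 × 2 × 2 × 2 = 8.

8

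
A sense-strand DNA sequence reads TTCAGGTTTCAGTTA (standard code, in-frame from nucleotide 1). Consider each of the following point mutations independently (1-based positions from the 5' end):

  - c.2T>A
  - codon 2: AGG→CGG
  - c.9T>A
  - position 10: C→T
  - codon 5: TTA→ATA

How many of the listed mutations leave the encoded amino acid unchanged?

Codon 1: TTC (Phe) → TAC (Tyr) — missense.
Codon 2: AGG (Arg) → CGG (Arg) — synonymous.
Codon 3: TTT (Phe) → TTA (Leu) — missense.
Codon 4: CAG (Gln) → TAG (Stop) — nonsense.
Codon 5: TTA (Leu) → ATA (Ile) — missense.
Synonymous: 1 of 5.

1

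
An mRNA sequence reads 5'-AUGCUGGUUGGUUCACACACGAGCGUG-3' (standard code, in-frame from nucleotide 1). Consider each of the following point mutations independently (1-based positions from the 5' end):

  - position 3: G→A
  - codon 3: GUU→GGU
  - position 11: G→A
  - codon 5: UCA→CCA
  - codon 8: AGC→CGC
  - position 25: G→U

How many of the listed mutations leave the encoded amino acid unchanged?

Codon 1: AUG (Met) → AUA (Ile) — missense.
Codon 3: GUU (Val) → GGU (Gly) — missense.
Codon 4: GGU (Gly) → GAU (Asp) — missense.
Codon 5: UCA (Ser) → CCA (Pro) — missense.
Codon 8: AGC (Ser) → CGC (Arg) — missense.
Codon 9: GUG (Val) → UUG (Leu) — missense.
Synonymous: 0 of 6.

0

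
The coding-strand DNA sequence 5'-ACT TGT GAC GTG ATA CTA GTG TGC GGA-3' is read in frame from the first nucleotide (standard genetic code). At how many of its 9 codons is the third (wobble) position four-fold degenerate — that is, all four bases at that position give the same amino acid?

5

Codon 1 ACT (Thr): third position 4-fold.
Codon 2 TGT (Cys): third position 2-fold.
Codon 3 GAC (Asp): third position 2-fold.
Codon 4 GTG (Val): third position 4-fold.
Codon 5 ATA (Ile): third position 3-fold.
Codon 6 CTA (Leu): third position 4-fold.
Codon 7 GTG (Val): third position 4-fold.
Codon 8 TGC (Cys): third position 2-fold.
Codon 9 GGA (Gly): third position 4-fold.
Four-fold degenerate third positions: 5.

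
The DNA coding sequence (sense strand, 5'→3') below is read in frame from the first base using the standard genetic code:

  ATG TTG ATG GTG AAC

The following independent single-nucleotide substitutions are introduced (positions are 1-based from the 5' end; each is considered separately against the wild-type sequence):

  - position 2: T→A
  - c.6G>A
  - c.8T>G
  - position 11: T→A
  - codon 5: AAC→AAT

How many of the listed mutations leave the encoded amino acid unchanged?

Codon 1: ATG (Met) → AAG (Lys) — missense.
Codon 2: TTG (Leu) → TTA (Leu) — synonymous.
Codon 3: ATG (Met) → AGG (Arg) — missense.
Codon 4: GTG (Val) → GAG (Glu) — missense.
Codon 5: AAC (Asn) → AAT (Asn) — synonymous.
Synonymous: 2 of 5.

2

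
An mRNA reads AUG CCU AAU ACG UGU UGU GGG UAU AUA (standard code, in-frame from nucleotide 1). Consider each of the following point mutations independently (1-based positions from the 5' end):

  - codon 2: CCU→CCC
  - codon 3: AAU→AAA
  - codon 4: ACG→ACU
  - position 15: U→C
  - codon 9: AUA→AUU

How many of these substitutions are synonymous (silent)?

Codon 2: CCU (Pro) → CCC (Pro) — synonymous.
Codon 3: AAU (Asn) → AAA (Lys) — missense.
Codon 4: ACG (Thr) → ACU (Thr) — synonymous.
Codon 5: UGU (Cys) → UGC (Cys) — synonymous.
Codon 9: AUA (Ile) → AUU (Ile) — synonymous.
Synonymous: 4 of 5.

4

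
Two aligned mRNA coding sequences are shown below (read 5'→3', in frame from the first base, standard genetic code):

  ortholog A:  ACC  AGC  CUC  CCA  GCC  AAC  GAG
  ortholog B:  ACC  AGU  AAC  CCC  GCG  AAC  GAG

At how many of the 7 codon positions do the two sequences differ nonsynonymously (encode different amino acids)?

1

Codon 1: ACC Thr / ACC Thr — identical.
Codon 2: AGC Ser / AGU Ser — synonymous.
Codon 3: CUC Leu / AAC Asn — nonsynonymous.
Codon 4: CCA Pro / CCC Pro — synonymous.
Codon 5: GCC Ala / GCG Ala — synonymous.
Codon 6: AAC Asn / AAC Asn — identical.
Codon 7: GAG Glu / GAG Glu — identical.
Nonsynonymous differences: 1.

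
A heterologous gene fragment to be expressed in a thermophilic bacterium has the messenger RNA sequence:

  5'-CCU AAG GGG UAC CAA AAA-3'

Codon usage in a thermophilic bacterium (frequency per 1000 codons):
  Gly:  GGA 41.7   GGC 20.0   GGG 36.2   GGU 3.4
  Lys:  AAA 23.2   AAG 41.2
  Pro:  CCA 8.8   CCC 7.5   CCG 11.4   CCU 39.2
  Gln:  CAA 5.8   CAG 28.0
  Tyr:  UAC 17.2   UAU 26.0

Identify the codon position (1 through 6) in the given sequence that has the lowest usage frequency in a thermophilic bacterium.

Codon 1 CCU (Pro): 39.2 per 1000.
Codon 2 AAG (Lys): 41.2 per 1000.
Codon 3 GGG (Gly): 36.2 per 1000.
Codon 4 UAC (Tyr): 17.2 per 1000.
Codon 5 CAA (Gln): 5.8 per 1000.
Codon 6 AAA (Lys): 23.2 per 1000.
Lowest frequency is 5.8 at codon 5.

5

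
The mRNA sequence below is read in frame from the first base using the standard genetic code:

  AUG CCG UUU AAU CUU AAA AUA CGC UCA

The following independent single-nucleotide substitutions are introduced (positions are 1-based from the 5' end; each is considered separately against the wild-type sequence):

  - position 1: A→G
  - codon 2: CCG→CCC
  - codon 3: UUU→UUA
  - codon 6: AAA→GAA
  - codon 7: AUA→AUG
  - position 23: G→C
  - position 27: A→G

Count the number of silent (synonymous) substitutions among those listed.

Codon 1: AUG (Met) → GUG (Val) — missense.
Codon 2: CCG (Pro) → CCC (Pro) — synonymous.
Codon 3: UUU (Phe) → UUA (Leu) — missense.
Codon 6: AAA (Lys) → GAA (Glu) — missense.
Codon 7: AUA (Ile) → AUG (Met) — missense.
Codon 8: CGC (Arg) → CCC (Pro) — missense.
Codon 9: UCA (Ser) → UCG (Ser) — synonymous.
Synonymous: 2 of 7.

2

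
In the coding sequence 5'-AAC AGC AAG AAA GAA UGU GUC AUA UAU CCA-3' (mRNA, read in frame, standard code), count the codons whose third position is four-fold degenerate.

Codon 1 AAC (Asn): third position 2-fold.
Codon 2 AGC (Ser): third position 2-fold.
Codon 3 AAG (Lys): third position 2-fold.
Codon 4 AAA (Lys): third position 2-fold.
Codon 5 GAA (Glu): third position 2-fold.
Codon 6 UGU (Cys): third position 2-fold.
Codon 7 GUC (Val): third position 4-fold.
Codon 8 AUA (Ile): third position 3-fold.
Codon 9 UAU (Tyr): third position 2-fold.
Codon 10 CCA (Pro): third position 4-fold.
Four-fold degenerate third positions: 2.

2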